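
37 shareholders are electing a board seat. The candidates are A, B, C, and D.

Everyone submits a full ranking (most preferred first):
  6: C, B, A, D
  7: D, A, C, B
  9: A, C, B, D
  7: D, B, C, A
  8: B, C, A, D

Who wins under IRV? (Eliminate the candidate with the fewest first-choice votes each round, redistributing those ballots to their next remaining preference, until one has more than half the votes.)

Round 1: A 9, B 8, C 6, D 14. C eliminated.
Round 2: A 9, B 14, D 14. A eliminated.
Round 3: B 23, D 14. B has a majority (≥19).

B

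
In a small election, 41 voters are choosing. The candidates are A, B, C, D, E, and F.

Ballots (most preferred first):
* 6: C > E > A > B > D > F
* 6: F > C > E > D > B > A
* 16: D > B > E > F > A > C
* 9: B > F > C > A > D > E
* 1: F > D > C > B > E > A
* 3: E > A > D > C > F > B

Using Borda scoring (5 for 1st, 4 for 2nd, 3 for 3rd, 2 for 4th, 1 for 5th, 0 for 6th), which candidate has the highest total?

A: 6×3 + 6×0 + 16×1 + 9×2 + 1×0 + 3×4 = 64
B: 6×2 + 6×1 + 16×4 + 9×5 + 1×2 + 3×0 = 129
C: 6×5 + 6×4 + 16×0 + 9×3 + 1×3 + 3×2 = 90
D: 6×1 + 6×2 + 16×5 + 9×1 + 1×4 + 3×3 = 120
E: 6×4 + 6×3 + 16×3 + 9×0 + 1×1 + 3×5 = 106
F: 6×0 + 6×5 + 16×2 + 9×4 + 1×5 + 3×1 = 106

B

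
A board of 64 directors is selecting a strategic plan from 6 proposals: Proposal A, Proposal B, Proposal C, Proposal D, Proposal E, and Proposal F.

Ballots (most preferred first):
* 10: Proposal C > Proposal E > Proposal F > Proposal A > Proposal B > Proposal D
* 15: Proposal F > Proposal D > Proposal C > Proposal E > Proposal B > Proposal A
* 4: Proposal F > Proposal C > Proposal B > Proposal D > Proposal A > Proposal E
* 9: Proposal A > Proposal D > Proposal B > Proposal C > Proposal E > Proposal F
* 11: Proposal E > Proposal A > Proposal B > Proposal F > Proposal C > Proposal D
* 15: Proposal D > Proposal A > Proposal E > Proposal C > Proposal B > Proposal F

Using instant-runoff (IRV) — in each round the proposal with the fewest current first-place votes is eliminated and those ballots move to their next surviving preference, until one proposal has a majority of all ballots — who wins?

Proposal D

Round 1: Proposal A 9, Proposal B 0, Proposal C 10, Proposal D 15, Proposal E 11, Proposal F 19. Proposal B eliminated.
Round 2: Proposal A 9, Proposal C 10, Proposal D 15, Proposal E 11, Proposal F 19. Proposal A eliminated.
Round 3: Proposal C 10, Proposal D 24, Proposal E 11, Proposal F 19. Proposal C eliminated.
Round 4: Proposal D 24, Proposal E 21, Proposal F 19. Proposal F eliminated.
Round 5: Proposal D 43, Proposal E 21. Proposal D has a majority (≥33).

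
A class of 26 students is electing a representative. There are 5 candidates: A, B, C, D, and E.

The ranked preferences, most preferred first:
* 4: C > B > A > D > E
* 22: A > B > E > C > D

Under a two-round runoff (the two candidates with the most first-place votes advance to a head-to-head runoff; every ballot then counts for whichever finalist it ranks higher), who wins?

A

Round 1 first-place votes: A 22, B 0, C 4, D 0, E 0. A and C advance.
Runoff: A is ranked above C on 22 ballots, C above A on 4.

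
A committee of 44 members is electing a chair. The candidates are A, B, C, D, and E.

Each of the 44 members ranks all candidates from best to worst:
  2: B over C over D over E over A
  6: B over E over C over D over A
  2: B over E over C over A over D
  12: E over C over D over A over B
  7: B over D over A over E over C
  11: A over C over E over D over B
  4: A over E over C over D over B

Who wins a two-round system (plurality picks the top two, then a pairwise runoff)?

A

Round 1 first-place votes: A 15, B 17, C 0, D 0, E 12. B and A advance.
Runoff: B is ranked above A on 17 ballots, A above B on 27.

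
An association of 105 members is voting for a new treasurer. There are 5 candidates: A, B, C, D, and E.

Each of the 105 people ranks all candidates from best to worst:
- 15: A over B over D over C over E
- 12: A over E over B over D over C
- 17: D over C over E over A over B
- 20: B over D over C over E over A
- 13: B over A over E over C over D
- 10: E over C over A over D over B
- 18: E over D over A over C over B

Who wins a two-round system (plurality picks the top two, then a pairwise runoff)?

E

Round 1 first-place votes: A 27, B 33, C 0, D 17, E 28. B and E advance.
Runoff: B is ranked above E on 48 ballots, E above B on 57.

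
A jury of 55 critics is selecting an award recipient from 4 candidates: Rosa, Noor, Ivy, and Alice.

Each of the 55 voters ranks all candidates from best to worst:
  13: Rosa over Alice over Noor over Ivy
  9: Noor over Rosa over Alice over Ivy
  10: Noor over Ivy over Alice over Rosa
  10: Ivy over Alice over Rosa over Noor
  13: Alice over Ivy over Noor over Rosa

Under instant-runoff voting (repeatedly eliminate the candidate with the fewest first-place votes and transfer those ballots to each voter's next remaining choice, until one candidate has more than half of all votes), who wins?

Round 1: Rosa 13, Noor 19, Ivy 10, Alice 13. Ivy eliminated.
Round 2: Rosa 13, Noor 19, Alice 23. Rosa eliminated.
Round 3: Noor 19, Alice 36. Alice has a majority (≥28).

Alice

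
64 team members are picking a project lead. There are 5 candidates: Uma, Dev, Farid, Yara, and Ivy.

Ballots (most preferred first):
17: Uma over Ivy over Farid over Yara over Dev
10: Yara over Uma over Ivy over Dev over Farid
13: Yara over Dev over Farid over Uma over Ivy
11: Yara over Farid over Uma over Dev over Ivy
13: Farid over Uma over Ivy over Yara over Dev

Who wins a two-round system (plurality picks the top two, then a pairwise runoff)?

Yara

Round 1 first-place votes: Uma 17, Dev 0, Farid 13, Yara 34, Ivy 0. Yara and Uma advance.
Runoff: Yara is ranked above Uma on 34 ballots, Uma above Yara on 30.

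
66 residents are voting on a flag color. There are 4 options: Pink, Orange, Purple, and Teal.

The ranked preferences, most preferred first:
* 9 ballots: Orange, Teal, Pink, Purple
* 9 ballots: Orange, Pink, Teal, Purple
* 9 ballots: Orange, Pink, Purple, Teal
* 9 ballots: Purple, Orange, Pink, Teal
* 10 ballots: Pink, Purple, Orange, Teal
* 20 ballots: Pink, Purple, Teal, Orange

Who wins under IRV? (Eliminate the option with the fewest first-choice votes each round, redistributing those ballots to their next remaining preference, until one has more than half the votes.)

Orange

Round 1: Pink 30, Orange 27, Purple 9, Teal 0. Teal eliminated.
Round 2: Pink 30, Orange 27, Purple 9. Purple eliminated.
Round 3: Pink 30, Orange 36. Orange has a majority (≥34).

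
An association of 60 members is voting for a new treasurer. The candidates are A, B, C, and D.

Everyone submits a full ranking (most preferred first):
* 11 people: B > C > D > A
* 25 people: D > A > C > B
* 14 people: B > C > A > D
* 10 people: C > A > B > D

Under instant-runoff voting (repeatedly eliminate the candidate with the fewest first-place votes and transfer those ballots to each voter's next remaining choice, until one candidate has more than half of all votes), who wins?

Round 1: A 0, B 25, C 10, D 25. A eliminated.
Round 2: B 25, C 10, D 25. C eliminated.
Round 3: B 35, D 25. B has a majority (≥31).

B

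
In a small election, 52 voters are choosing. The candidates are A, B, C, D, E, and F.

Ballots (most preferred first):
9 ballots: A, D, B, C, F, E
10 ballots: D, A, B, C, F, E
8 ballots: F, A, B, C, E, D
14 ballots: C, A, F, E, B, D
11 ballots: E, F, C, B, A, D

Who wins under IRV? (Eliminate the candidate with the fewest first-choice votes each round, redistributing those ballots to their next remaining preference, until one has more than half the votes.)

A

Round 1: A 9, B 0, C 14, D 10, E 11, F 8. B eliminated.
Round 2: A 9, C 14, D 10, E 11, F 8. F eliminated.
Round 3: A 17, C 14, D 10, E 11. D eliminated.
Round 4: A 27, C 14, E 11. A has a majority (≥27).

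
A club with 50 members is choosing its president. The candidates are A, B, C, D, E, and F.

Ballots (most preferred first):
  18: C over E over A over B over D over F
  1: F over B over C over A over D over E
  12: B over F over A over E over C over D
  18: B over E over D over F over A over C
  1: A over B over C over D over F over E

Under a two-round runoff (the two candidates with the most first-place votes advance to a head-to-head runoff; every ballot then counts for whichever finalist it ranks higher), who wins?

Round 1 first-place votes: A 1, B 30, C 18, D 0, E 0, F 1. B and C advance.
Runoff: B is ranked above C on 32 ballots, C above B on 18.

B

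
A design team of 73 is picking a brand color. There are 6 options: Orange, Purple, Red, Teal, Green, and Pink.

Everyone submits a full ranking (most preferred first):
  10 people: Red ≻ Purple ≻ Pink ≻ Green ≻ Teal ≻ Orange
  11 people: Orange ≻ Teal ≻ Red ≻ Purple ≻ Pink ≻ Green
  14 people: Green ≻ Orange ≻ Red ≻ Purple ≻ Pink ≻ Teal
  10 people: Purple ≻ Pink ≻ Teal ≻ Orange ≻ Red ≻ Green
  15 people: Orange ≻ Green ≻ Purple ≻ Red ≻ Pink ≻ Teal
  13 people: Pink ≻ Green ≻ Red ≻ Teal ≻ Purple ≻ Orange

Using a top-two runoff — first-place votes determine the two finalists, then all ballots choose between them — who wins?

Green

Round 1 first-place votes: Orange 26, Purple 10, Red 10, Teal 0, Green 14, Pink 13. Orange and Green advance.
Runoff: Orange is ranked above Green on 36 ballots, Green above Orange on 37.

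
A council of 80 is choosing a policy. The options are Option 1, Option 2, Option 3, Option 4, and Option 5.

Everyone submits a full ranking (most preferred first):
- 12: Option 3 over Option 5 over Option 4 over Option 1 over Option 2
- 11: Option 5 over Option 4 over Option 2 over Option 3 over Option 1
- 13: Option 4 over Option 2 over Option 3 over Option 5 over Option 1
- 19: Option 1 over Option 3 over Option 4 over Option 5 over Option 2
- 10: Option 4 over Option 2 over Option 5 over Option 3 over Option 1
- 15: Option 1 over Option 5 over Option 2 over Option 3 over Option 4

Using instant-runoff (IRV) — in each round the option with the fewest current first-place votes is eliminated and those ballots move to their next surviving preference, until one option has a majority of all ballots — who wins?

Round 1: Option 1 34, Option 2 0, Option 3 12, Option 4 23, Option 5 11. Option 2 eliminated.
Round 2: Option 1 34, Option 3 12, Option 4 23, Option 5 11. Option 5 eliminated.
Round 3: Option 1 34, Option 3 12, Option 4 34. Option 3 eliminated.
Round 4: Option 1 34, Option 4 46. Option 4 has a majority (≥41).

Option 4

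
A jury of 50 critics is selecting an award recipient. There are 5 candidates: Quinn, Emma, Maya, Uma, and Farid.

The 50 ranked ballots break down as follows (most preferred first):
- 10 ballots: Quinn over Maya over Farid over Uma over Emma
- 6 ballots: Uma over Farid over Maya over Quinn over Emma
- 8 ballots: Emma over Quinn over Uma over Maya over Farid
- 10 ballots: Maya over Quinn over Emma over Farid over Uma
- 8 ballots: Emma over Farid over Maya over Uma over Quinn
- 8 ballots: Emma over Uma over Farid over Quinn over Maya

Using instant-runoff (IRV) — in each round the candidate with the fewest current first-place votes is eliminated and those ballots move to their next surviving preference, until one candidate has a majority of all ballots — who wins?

Round 1: Quinn 10, Emma 24, Maya 10, Uma 6, Farid 0. Farid eliminated.
Round 2: Quinn 10, Emma 24, Maya 10, Uma 6. Uma eliminated.
Round 3: Quinn 10, Emma 24, Maya 16. Quinn eliminated.
Round 4: Emma 24, Maya 26. Maya has a majority (≥26).

Maya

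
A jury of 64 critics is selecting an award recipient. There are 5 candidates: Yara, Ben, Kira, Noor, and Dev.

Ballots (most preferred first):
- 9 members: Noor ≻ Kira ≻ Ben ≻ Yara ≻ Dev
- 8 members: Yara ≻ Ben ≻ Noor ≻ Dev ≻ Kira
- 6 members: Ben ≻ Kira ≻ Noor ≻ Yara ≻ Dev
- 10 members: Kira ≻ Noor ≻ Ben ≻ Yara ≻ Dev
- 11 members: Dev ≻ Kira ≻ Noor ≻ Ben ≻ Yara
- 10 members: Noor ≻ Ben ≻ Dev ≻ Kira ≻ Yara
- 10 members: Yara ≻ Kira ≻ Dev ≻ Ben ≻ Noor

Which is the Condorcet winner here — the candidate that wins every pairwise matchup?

Kira

Kira vs Yara: 46–18
Kira vs Ben: 40–24
Kira vs Noor: 37–27
Kira vs Dev: 35–29
Kira beats every other candidate.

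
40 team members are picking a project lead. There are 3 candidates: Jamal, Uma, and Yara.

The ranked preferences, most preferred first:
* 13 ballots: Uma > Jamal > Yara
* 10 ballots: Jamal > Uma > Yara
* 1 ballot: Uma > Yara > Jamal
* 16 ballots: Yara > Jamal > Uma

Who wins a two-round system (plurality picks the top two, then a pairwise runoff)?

Uma

Round 1 first-place votes: Jamal 10, Uma 14, Yara 16. Yara and Uma advance.
Runoff: Yara is ranked above Uma on 16 ballots, Uma above Yara on 24.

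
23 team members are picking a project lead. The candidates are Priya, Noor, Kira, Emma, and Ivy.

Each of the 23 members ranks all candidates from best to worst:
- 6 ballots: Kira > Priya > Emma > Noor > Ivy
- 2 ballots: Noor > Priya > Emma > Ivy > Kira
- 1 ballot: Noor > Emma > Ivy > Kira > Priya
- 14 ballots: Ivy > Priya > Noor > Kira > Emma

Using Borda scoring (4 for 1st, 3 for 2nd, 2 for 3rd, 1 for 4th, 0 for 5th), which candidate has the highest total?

Priya

Priya: 6×3 + 2×3 + 1×0 + 14×3 = 66
Noor: 6×1 + 2×4 + 1×4 + 14×2 = 46
Kira: 6×4 + 2×0 + 1×1 + 14×1 = 39
Emma: 6×2 + 2×2 + 1×3 + 14×0 = 19
Ivy: 6×0 + 2×1 + 1×2 + 14×4 = 60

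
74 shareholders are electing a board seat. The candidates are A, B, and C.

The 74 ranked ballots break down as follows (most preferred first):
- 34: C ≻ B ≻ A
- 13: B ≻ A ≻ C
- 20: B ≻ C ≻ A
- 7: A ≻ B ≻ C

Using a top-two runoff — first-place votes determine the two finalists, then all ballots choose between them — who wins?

Round 1 first-place votes: A 7, B 33, C 34. C and B advance.
Runoff: C is ranked above B on 34 ballots, B above C on 40.

B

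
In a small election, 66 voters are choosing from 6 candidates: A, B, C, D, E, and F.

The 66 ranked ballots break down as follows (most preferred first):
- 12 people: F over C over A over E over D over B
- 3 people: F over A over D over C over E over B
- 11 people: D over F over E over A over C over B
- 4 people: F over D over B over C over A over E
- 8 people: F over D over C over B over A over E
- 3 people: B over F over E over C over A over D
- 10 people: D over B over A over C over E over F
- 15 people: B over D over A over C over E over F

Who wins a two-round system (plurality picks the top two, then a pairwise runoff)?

D

Round 1 first-place votes: A 0, B 18, C 0, D 21, E 0, F 27. F and D advance.
Runoff: F is ranked above D on 30 ballots, D above F on 36.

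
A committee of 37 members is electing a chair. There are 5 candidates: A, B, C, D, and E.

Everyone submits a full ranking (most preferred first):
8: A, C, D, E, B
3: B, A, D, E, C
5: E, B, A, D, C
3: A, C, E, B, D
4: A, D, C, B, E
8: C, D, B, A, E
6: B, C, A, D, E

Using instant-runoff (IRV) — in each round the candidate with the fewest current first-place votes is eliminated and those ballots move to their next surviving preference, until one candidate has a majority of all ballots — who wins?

B

Round 1: A 15, B 9, C 8, D 0, E 5. D eliminated.
Round 2: A 15, B 9, C 8, E 5. E eliminated.
Round 3: A 15, B 14, C 8. C eliminated.
Round 4: A 15, B 22. B has a majority (≥19).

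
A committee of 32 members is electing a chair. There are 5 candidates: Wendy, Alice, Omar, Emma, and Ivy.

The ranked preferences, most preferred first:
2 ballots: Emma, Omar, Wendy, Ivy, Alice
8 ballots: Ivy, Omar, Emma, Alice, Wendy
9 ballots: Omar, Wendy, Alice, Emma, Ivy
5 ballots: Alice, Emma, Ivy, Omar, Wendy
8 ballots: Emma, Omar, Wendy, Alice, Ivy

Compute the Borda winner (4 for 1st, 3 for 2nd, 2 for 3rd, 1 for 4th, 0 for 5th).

Wendy: 2×2 + 8×0 + 9×3 + 5×0 + 8×2 = 47
Alice: 2×0 + 8×1 + 9×2 + 5×4 + 8×1 = 54
Omar: 2×3 + 8×3 + 9×4 + 5×1 + 8×3 = 95
Emma: 2×4 + 8×2 + 9×1 + 5×3 + 8×4 = 80
Ivy: 2×1 + 8×4 + 9×0 + 5×2 + 8×0 = 44

Omar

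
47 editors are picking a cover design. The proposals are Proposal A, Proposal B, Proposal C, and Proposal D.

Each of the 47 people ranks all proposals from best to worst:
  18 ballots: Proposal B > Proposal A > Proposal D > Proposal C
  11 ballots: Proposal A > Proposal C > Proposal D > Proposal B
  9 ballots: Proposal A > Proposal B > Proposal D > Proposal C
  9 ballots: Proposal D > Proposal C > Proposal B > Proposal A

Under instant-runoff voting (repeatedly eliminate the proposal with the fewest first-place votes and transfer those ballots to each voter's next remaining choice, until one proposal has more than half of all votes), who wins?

Round 1: Proposal A 20, Proposal B 18, Proposal C 0, Proposal D 9. Proposal C eliminated.
Round 2: Proposal A 20, Proposal B 18, Proposal D 9. Proposal D eliminated.
Round 3: Proposal A 20, Proposal B 27. Proposal B has a majority (≥24).

Proposal B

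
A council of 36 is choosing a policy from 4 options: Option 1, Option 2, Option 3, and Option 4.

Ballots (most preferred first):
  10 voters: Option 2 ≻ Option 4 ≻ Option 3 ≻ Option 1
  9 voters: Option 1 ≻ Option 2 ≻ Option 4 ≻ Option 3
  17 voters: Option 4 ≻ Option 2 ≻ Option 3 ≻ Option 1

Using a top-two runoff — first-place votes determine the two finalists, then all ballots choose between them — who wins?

Option 2

Round 1 first-place votes: Option 1 9, Option 2 10, Option 3 0, Option 4 17. Option 4 and Option 2 advance.
Runoff: Option 4 is ranked above Option 2 on 17 ballots, Option 2 above Option 4 on 19.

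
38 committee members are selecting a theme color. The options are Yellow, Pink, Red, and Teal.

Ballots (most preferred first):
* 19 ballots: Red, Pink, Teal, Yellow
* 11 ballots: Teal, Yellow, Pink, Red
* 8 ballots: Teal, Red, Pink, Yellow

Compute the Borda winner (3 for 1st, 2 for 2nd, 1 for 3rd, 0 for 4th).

Yellow: 19×0 + 11×2 + 8×0 = 22
Pink: 19×2 + 11×1 + 8×1 = 57
Red: 19×3 + 11×0 + 8×2 = 73
Teal: 19×1 + 11×3 + 8×3 = 76

Teal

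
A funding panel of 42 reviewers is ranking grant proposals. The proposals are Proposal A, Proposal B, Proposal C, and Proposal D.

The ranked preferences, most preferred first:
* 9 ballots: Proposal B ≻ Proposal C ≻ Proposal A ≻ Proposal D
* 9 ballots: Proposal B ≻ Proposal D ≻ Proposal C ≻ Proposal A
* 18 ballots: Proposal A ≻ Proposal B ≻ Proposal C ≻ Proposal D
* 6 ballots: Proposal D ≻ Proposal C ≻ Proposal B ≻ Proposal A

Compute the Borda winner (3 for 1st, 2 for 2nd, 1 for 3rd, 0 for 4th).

Proposal A: 9×1 + 9×0 + 18×3 + 6×0 = 63
Proposal B: 9×3 + 9×3 + 18×2 + 6×1 = 96
Proposal C: 9×2 + 9×1 + 18×1 + 6×2 = 57
Proposal D: 9×0 + 9×2 + 18×0 + 6×3 = 36

Proposal B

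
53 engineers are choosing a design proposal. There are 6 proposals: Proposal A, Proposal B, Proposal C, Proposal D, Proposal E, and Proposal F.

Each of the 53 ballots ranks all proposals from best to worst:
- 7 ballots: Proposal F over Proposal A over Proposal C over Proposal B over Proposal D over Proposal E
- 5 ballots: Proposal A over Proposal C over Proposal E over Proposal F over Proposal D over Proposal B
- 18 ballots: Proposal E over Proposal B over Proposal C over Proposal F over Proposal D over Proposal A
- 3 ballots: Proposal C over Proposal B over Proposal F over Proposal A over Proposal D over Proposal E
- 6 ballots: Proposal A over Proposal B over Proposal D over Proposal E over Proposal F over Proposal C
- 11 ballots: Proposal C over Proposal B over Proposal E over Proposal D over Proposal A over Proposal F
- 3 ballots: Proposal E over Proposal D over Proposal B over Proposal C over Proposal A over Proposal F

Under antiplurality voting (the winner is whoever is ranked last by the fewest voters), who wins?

Proposal D

Last-place votes: Proposal A 18, Proposal B 5, Proposal C 6, Proposal D 0, Proposal E 10, Proposal F 14.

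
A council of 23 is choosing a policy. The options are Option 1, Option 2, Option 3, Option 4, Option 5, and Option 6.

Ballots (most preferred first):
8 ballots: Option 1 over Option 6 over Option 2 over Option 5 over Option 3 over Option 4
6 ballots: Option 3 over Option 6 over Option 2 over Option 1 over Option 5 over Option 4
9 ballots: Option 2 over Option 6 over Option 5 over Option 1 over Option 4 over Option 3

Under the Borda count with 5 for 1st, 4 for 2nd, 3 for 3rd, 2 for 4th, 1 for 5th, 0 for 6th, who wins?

Option 6

Option 1: 8×5 + 6×2 + 9×2 = 70
Option 2: 8×3 + 6×3 + 9×5 = 87
Option 3: 8×1 + 6×5 + 9×0 = 38
Option 4: 8×0 + 6×0 + 9×1 = 9
Option 5: 8×2 + 6×1 + 9×3 = 49
Option 6: 8×4 + 6×4 + 9×4 = 92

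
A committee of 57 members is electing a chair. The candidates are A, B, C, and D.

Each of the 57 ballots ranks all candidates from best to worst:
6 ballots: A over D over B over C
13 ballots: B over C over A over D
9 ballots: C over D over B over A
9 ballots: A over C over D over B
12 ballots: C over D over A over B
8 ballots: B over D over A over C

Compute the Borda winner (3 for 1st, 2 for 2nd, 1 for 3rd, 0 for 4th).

C

A: 6×3 + 13×1 + 9×0 + 9×3 + 12×1 + 8×1 = 78
B: 6×1 + 13×3 + 9×1 + 9×0 + 12×0 + 8×3 = 78
C: 6×0 + 13×2 + 9×3 + 9×2 + 12×3 + 8×0 = 107
D: 6×2 + 13×0 + 9×2 + 9×1 + 12×2 + 8×2 = 79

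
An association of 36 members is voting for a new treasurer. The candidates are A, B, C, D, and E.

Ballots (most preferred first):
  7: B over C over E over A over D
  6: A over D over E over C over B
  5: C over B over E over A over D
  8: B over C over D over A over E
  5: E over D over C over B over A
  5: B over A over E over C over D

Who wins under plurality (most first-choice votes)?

B

First-place votes: A 6, B 20, C 5, D 0, E 5.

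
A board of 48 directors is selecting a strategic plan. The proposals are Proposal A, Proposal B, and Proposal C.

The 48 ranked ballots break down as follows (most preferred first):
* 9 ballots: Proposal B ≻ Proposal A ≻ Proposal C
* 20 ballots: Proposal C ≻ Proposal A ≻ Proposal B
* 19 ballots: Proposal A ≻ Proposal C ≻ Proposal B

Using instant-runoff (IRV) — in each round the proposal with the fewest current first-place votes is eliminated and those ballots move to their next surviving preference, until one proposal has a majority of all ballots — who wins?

Proposal A

Round 1: Proposal A 19, Proposal B 9, Proposal C 20. Proposal B eliminated.
Round 2: Proposal A 28, Proposal C 20. Proposal A has a majority (≥25).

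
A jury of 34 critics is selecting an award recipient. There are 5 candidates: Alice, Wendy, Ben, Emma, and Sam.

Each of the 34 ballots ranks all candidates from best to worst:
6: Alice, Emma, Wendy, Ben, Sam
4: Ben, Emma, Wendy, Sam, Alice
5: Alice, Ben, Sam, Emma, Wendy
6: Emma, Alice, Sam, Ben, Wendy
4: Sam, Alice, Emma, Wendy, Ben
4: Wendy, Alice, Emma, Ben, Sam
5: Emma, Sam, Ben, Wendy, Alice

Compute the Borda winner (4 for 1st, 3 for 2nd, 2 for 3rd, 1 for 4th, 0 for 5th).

Emma

Alice: 6×4 + 4×0 + 5×4 + 6×3 + 4×3 + 4×3 + 5×0 = 86
Wendy: 6×2 + 4×2 + 5×0 + 6×0 + 4×1 + 4×4 + 5×1 = 45
Ben: 6×1 + 4×4 + 5×3 + 6×1 + 4×0 + 4×1 + 5×2 = 57
Emma: 6×3 + 4×3 + 5×1 + 6×4 + 4×2 + 4×2 + 5×4 = 95
Sam: 6×0 + 4×1 + 5×2 + 6×2 + 4×4 + 4×0 + 5×3 = 57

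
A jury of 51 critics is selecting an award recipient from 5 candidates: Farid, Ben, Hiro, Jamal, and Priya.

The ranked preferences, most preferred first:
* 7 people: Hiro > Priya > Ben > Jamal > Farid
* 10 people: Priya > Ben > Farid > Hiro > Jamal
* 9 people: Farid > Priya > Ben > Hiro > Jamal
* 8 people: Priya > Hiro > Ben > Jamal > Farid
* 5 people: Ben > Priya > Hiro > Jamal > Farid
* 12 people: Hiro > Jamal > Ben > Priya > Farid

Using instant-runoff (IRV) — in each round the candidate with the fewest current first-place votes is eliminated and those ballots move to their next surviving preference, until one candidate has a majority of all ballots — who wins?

Round 1: Farid 9, Ben 5, Hiro 19, Jamal 0, Priya 18. Jamal eliminated.
Round 2: Farid 9, Ben 5, Hiro 19, Priya 18. Ben eliminated.
Round 3: Farid 9, Hiro 19, Priya 23. Farid eliminated.
Round 4: Hiro 19, Priya 32. Priya has a majority (≥26).

Priya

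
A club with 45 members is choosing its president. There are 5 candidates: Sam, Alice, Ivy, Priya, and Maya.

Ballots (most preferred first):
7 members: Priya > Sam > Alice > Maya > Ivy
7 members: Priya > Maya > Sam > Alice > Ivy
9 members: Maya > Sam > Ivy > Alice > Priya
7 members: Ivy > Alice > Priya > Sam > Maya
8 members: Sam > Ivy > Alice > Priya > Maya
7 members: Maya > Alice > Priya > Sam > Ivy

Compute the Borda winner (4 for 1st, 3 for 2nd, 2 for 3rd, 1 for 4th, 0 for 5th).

Sam

Sam: 7×3 + 7×2 + 9×3 + 7×1 + 8×4 + 7×1 = 108
Alice: 7×2 + 7×1 + 9×1 + 7×3 + 8×2 + 7×3 = 88
Ivy: 7×0 + 7×0 + 9×2 + 7×4 + 8×3 + 7×0 = 70
Priya: 7×4 + 7×4 + 9×0 + 7×2 + 8×1 + 7×2 = 92
Maya: 7×1 + 7×3 + 9×4 + 7×0 + 8×0 + 7×4 = 92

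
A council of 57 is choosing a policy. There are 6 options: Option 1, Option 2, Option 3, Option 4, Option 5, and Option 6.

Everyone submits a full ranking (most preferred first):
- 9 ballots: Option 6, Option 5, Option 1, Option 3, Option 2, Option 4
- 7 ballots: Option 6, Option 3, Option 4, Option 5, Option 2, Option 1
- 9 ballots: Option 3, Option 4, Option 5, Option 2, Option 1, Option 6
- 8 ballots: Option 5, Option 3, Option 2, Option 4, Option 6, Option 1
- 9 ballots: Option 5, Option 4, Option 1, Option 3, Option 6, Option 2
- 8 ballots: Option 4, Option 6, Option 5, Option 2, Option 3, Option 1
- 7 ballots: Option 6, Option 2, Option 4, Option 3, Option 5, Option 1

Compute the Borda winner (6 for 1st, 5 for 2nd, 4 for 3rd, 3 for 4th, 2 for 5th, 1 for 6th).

Option 5

Option 1: 9×4 + 7×1 + 9×2 + 8×1 + 9×4 + 8×1 + 7×1 = 120
Option 2: 9×2 + 7×2 + 9×3 + 8×4 + 9×1 + 8×3 + 7×5 = 159
Option 3: 9×3 + 7×5 + 9×6 + 8×5 + 9×3 + 8×2 + 7×3 = 220
Option 4: 9×1 + 7×4 + 9×5 + 8×3 + 9×5 + 8×6 + 7×4 = 227
Option 5: 9×5 + 7×3 + 9×4 + 8×6 + 9×6 + 8×4 + 7×2 = 250
Option 6: 9×6 + 7×6 + 9×1 + 8×2 + 9×2 + 8×5 + 7×6 = 221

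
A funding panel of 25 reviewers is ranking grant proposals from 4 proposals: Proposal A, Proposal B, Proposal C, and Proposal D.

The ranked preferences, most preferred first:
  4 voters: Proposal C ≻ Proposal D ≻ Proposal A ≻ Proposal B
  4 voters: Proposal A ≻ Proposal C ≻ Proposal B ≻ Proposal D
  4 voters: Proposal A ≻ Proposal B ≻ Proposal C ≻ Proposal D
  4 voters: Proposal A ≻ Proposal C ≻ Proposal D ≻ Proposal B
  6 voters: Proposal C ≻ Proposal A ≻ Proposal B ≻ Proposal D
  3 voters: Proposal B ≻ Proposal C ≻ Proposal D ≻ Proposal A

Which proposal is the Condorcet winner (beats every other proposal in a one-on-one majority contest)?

Proposal C vs Proposal A: 13–12
Proposal C vs Proposal B: 18–7
Proposal C vs Proposal D: 25–0
Proposal C beats every other proposal.

Proposal C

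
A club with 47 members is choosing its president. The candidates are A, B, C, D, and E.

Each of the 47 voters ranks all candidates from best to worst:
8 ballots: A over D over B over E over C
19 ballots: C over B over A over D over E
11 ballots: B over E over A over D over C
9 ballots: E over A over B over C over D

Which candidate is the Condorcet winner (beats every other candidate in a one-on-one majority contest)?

B vs A: 30–17
B vs C: 28–19
B vs D: 39–8
B vs E: 38–9
B beats every other candidate.

B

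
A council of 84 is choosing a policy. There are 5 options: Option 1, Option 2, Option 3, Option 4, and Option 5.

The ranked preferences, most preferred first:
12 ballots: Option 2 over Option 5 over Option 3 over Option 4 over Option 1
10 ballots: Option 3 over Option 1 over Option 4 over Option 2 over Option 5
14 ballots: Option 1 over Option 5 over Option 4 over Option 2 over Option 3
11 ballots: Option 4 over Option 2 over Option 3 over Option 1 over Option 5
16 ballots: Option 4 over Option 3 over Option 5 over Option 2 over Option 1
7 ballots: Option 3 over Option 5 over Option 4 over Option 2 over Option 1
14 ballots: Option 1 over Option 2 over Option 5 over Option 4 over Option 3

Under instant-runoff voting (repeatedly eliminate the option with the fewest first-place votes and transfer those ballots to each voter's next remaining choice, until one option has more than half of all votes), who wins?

Option 3

Round 1: Option 1 28, Option 2 12, Option 3 17, Option 4 27, Option 5 0. Option 5 eliminated.
Round 2: Option 1 28, Option 2 12, Option 3 17, Option 4 27. Option 2 eliminated.
Round 3: Option 1 28, Option 3 29, Option 4 27. Option 4 eliminated.
Round 4: Option 1 28, Option 3 56. Option 3 has a majority (≥43).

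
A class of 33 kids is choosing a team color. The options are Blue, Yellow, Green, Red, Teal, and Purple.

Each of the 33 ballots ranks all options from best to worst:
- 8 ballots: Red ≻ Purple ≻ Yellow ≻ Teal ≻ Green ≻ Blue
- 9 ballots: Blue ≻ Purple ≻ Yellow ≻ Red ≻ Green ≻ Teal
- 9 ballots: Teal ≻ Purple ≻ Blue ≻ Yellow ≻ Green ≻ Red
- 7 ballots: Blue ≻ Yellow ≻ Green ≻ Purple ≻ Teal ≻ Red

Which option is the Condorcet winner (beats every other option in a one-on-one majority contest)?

Purple vs Blue: 17–16
Purple vs Yellow: 26–7
Purple vs Green: 26–7
Purple vs Red: 25–8
Purple vs Teal: 24–9
Purple beats every other option.

Purple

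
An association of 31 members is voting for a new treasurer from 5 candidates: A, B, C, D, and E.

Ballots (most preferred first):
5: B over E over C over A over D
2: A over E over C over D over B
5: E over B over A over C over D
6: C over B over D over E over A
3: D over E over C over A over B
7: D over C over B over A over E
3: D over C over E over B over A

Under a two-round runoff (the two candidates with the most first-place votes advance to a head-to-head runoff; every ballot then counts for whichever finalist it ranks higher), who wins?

Round 1 first-place votes: A 2, B 5, C 6, D 13, E 5. D and C advance.
Runoff: D is ranked above C on 13 ballots, C above D on 18.

C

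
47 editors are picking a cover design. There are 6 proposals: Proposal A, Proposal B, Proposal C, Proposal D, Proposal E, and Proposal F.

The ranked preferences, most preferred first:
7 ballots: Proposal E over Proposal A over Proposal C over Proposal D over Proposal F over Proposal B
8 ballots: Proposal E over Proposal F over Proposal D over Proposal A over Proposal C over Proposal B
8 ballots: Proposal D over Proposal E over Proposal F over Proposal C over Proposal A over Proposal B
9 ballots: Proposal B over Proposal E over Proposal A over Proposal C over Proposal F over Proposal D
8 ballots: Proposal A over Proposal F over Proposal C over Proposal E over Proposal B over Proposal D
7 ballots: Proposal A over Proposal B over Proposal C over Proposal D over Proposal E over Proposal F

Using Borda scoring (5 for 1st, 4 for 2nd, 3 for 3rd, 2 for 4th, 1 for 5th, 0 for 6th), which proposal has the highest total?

Proposal A: 7×4 + 8×2 + 8×1 + 9×3 + 8×5 + 7×5 = 154
Proposal B: 7×0 + 8×0 + 8×0 + 9×5 + 8×1 + 7×4 = 81
Proposal C: 7×3 + 8×1 + 8×2 + 9×2 + 8×3 + 7×3 = 108
Proposal D: 7×2 + 8×3 + 8×5 + 9×0 + 8×0 + 7×2 = 92
Proposal E: 7×5 + 8×5 + 8×4 + 9×4 + 8×2 + 7×1 = 166
Proposal F: 7×1 + 8×4 + 8×3 + 9×1 + 8×4 + 7×0 = 104

Proposal E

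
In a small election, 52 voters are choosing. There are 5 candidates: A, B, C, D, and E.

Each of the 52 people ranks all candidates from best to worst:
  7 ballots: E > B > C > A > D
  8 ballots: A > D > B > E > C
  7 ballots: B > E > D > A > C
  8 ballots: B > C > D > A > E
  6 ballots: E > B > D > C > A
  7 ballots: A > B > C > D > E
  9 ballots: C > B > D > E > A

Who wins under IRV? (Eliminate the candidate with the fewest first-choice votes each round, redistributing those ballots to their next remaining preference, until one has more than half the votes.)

B

Round 1: A 15, B 15, C 9, D 0, E 13. D eliminated.
Round 2: A 15, B 15, C 9, E 13. C eliminated.
Round 3: A 15, B 24, E 13. E eliminated.
Round 4: A 15, B 37. B has a majority (≥27).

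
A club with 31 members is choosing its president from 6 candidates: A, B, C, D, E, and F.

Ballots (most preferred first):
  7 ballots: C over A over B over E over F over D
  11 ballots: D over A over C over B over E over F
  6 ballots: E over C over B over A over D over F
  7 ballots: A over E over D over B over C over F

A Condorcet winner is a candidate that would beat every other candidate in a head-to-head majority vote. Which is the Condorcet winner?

A vs B: 25–6
A vs C: 18–13
A vs D: 20–11
A vs E: 25–6
A vs F: 31–0
A beats every other candidate.

A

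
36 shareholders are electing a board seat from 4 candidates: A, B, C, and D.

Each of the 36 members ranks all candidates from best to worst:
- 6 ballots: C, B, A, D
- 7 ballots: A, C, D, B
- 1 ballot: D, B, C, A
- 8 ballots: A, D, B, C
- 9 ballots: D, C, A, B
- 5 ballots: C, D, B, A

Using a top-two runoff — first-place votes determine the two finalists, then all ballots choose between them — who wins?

Round 1 first-place votes: A 15, B 0, C 11, D 10. A and C advance.
Runoff: A is ranked above C on 15 ballots, C above A on 21.

C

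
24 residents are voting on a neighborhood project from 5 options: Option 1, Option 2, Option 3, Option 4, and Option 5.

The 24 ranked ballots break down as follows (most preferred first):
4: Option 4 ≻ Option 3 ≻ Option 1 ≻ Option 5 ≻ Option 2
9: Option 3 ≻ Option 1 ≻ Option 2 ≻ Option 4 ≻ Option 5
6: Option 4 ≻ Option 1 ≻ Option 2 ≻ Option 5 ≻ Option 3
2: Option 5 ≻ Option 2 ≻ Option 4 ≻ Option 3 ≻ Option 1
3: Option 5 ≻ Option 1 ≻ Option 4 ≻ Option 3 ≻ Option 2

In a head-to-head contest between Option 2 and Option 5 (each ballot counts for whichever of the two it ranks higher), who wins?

Option 2

Option 2 is ranked above Option 5 on 15 ballots; Option 5 above Option 2 on 9.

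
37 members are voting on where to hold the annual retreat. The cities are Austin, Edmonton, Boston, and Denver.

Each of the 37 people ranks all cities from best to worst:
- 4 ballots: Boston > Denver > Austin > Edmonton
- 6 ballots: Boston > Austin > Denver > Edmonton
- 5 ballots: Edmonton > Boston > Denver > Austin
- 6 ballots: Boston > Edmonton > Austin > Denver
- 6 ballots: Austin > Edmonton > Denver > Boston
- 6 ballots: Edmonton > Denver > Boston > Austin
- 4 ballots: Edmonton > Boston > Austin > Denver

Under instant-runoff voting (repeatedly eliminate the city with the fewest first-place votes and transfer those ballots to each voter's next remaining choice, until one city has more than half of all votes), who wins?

Round 1: Austin 6, Edmonton 15, Boston 16, Denver 0. Denver eliminated.
Round 2: Austin 6, Edmonton 15, Boston 16. Austin eliminated.
Round 3: Edmonton 21, Boston 16. Edmonton has a majority (≥19).

Edmonton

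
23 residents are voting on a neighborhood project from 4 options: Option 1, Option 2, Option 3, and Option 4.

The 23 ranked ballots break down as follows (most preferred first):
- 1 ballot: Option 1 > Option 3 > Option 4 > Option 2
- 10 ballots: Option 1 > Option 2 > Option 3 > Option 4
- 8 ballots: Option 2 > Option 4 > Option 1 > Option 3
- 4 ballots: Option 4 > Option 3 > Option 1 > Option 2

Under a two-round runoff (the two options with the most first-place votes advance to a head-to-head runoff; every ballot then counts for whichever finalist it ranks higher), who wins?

Option 1

Round 1 first-place votes: Option 1 11, Option 2 8, Option 3 0, Option 4 4. Option 1 and Option 2 advance.
Runoff: Option 1 is ranked above Option 2 on 15 ballots, Option 2 above Option 1 on 8.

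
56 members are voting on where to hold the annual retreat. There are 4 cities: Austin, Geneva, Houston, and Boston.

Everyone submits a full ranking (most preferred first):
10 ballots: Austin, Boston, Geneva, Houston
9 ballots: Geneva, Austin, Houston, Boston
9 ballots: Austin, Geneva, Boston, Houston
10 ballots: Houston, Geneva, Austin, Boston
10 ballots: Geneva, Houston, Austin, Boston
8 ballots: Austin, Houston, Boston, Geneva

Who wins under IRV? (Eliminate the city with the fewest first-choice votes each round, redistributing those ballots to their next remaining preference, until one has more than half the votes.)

Round 1: Austin 27, Geneva 19, Houston 10, Boston 0. Boston eliminated.
Round 2: Austin 27, Geneva 19, Houston 10. Houston eliminated.
Round 3: Austin 27, Geneva 29. Geneva has a majority (≥29).

Geneva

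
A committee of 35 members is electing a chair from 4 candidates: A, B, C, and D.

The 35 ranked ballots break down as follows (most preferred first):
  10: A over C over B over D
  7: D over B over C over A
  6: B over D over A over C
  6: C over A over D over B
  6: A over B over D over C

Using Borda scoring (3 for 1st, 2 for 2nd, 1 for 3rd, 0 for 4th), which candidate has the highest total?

A

A: 10×3 + 7×0 + 6×1 + 6×2 + 6×3 = 66
B: 10×1 + 7×2 + 6×3 + 6×0 + 6×2 = 54
C: 10×2 + 7×1 + 6×0 + 6×3 + 6×0 = 45
D: 10×0 + 7×3 + 6×2 + 6×1 + 6×1 = 45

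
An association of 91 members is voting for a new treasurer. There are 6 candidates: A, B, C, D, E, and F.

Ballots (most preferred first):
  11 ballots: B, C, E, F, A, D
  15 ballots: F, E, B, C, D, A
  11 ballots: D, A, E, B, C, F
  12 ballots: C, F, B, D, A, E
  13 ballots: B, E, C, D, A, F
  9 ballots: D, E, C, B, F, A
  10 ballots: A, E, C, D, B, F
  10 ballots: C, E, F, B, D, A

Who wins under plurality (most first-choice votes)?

First-place votes: A 10, B 24, C 22, D 20, E 0, F 15.

B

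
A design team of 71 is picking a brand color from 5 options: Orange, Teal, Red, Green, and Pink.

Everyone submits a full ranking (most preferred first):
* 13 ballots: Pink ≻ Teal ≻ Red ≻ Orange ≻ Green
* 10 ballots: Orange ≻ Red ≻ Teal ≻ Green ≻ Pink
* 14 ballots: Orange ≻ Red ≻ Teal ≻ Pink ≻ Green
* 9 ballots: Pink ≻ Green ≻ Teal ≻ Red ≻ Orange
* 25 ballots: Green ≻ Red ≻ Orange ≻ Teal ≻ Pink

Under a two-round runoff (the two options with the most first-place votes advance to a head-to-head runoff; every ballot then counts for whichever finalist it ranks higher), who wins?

Round 1 first-place votes: Orange 24, Teal 0, Red 0, Green 25, Pink 22. Green and Orange advance.
Runoff: Green is ranked above Orange on 34 ballots, Orange above Green on 37.

Orange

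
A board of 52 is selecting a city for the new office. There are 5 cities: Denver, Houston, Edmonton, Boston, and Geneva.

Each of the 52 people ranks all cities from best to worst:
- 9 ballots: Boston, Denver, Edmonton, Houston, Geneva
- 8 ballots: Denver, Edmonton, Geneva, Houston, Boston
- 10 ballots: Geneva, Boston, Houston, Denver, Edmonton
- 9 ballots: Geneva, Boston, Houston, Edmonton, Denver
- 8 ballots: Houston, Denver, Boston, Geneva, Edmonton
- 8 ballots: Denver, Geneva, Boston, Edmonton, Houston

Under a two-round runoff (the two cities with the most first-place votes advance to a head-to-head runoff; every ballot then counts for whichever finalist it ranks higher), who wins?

Round 1 first-place votes: Denver 16, Houston 8, Edmonton 0, Boston 9, Geneva 19. Geneva and Denver advance.
Runoff: Geneva is ranked above Denver on 19 ballots, Denver above Geneva on 33.

Denver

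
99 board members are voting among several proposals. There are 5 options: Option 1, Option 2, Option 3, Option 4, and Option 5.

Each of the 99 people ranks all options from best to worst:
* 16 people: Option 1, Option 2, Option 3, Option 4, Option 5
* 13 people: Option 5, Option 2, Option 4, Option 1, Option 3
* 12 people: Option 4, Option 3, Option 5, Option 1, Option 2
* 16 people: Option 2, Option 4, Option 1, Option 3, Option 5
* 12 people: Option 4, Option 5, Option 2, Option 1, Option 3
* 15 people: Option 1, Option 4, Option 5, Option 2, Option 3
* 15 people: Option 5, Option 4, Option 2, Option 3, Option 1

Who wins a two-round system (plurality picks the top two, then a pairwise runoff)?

Round 1 first-place votes: Option 1 31, Option 2 16, Option 3 0, Option 4 24, Option 5 28. Option 1 and Option 5 advance.
Runoff: Option 1 is ranked above Option 5 on 47 ballots, Option 5 above Option 1 on 52.

Option 5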